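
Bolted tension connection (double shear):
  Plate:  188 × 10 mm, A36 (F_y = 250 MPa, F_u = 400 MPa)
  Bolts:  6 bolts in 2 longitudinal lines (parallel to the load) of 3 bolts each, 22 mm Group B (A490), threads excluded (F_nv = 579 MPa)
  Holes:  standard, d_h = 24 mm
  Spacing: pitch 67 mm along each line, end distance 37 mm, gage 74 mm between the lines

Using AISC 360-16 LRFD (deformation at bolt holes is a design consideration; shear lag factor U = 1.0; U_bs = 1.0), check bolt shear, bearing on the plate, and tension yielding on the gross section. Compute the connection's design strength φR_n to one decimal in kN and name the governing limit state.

Bolt shear: A_b = π(22)²/4 = 380.13 mm². φR_n = 0.75 × 579 × 380.13 × 6 × 2 = 1980.9 kN.
Bearing (10 mm plate, F_u = 400 MPa): end bolts L_c = 37 − 24/2 = 25, R_n = min(1.2×25×10×400, 2.4×22×10×400) = 120 kN/bolt; interior L_c = 67 − 24 = 43, R_n = 206.4 kN/bolt. φR_n = 0.75 × (2×120 + 4×206.4) = 799.2 kN.
Tension yield (gross): A_g = 188×10 = 1880 mm². φR_n = 0.90 × 250 × 1880 = 423.0 kN.
Governing: min(1980.9, 799.2, 423.0) = 423.0 kN → gross-section yield.

423.0 kN (gross-section yield governs)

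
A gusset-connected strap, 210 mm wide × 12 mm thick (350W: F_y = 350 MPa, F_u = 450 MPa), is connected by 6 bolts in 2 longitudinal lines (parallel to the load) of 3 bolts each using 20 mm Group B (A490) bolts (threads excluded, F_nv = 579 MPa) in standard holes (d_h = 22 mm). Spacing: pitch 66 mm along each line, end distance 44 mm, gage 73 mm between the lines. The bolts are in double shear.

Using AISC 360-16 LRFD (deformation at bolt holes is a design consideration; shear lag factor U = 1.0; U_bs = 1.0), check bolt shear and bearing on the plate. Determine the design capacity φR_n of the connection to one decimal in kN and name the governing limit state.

Bolt shear: A_b = π(20)²/4 = 314.16 mm². φR_n = 0.75 × 579 × 314.16 × 6 × 2 = 1637.1 kN.
Bearing (12 mm plate, F_u = 450 MPa): end bolts L_c = 44 − 22/2 = 33, R_n = min(1.2×33×12×450, 2.4×20×12×450) = 213.84 kN/bolt; interior L_c = 66 − 22 = 44, R_n = 259.2 kN/bolt. φR_n = 0.75 × (2×213.84 + 4×259.2) = 1098.4 kN.
Governing: min(1637.1, 1098.4) = 1098.4 kN → bearing.

1098.4 kN (bearing governs)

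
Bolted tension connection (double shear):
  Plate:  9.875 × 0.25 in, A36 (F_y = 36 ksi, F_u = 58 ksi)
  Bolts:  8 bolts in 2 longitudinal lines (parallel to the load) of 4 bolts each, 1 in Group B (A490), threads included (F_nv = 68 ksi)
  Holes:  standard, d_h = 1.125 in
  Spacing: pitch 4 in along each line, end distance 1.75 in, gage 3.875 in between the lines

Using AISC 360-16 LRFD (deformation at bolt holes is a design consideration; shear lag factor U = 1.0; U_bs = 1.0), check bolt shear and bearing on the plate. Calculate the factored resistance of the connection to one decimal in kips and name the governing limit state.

187.6 kips (bearing governs)

Bolt shear: A_b = π(1)²/4 = 0.7854 in². φR_n = 0.75 × 68 × 0.7854 × 8 × 2 = 640.9 kips.
Bearing (0.25 in plate, F_u = 58 ksi): end bolts L_c = 1.75 − 1.125/2 = 1.1875, R_n = min(1.2×1.1875×0.25×58, 2.4×1×0.25×58) = 20.663 kips/bolt; interior L_c = 4 − 1.125 = 2.875, R_n = 34.8 kips/bolt. φR_n = 0.75 × (2×20.663 + 6×34.8) = 187.6 kips.
Governing: min(640.9, 187.6) = 187.6 kips → bearing.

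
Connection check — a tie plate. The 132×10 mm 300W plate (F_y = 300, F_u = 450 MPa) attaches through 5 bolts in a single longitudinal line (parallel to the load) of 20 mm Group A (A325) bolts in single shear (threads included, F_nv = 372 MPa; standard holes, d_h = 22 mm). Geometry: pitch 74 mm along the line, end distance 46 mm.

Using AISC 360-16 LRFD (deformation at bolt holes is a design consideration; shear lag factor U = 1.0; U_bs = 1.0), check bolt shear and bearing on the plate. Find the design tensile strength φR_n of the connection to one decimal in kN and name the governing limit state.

438.3 kN (bolt shear governs)

Bolt shear: A_b = π(20)²/4 = 314.16 mm². φR_n = 0.75 × 372 × 314.16 × 5 × 1 = 438.3 kN.
Bearing (10 mm plate, F_u = 450 MPa): end bolts L_c = 46 − 22/2 = 35, R_n = min(1.2×35×10×450, 2.4×20×10×450) = 189 kN/bolt; interior L_c = 74 − 22 = 52, R_n = 216 kN/bolt. φR_n = 0.75 × (1×189 + 4×216) = 789.8 kN.
Governing: min(438.3, 789.8) = 438.3 kN → bolt shear.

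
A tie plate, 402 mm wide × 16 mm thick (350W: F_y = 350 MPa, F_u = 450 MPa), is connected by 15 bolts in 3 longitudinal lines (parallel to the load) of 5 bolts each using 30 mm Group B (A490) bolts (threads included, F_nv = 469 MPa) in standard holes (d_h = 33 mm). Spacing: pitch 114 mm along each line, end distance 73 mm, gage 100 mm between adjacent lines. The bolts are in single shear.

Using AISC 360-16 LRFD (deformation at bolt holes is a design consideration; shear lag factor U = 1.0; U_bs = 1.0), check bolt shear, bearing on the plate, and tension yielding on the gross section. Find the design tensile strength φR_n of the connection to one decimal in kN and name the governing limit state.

Bolt shear: A_b = π(30)²/4 = 706.86 mm². φR_n = 0.75 × 469 × 706.86 × 15 × 1 = 3729.6 kN.
Bearing (16 mm plate, F_u = 450 MPa): end bolts L_c = 73 − 33/2 = 56.5, R_n = min(1.2×56.5×16×450, 2.4×30×16×450) = 488.16 kN/bolt; interior L_c = 114 − 33 = 81, R_n = 518.4 kN/bolt. φR_n = 0.75 × (3×488.16 + 12×518.4) = 5764.0 kN.
Tension yield (gross): A_g = 402×16 = 6432 mm². φR_n = 0.90 × 350 × 6432 = 2026.1 kN.
Governing: min(3729.6, 5764.0, 2026.1) = 2026.1 kN → gross-section yield.

2026.1 kN (gross-section yield governs)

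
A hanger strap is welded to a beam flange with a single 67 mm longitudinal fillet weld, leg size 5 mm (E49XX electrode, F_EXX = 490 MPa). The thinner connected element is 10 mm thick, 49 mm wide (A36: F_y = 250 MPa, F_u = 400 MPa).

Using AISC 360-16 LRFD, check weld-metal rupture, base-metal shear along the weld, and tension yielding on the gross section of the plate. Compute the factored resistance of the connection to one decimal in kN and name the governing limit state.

52.2 kN (weld metal governs)

Weld metal: throat = 0.707×5 = 3.535 mm, L = 67 mm. φR_n = 0.75 × 0.6 × 490 × 3.535 × 67 = 52.2 kN.
Base metal shear (10 mm plate): yield φR_n = 1.0×0.6×250×10×67 = 100.5 kN; rupture φR_n = 0.75×0.6×400×10×67 = 120.6 kN; take 100.5 kN (yield).
Tension yield (gross): A_g = 49×10 = 490 mm². φR_n = 0.90 × 250 × 490 = 110.3 kN.
Governing: min(52.2, 100.5, 110.3) = 52.2 kN → weld metal.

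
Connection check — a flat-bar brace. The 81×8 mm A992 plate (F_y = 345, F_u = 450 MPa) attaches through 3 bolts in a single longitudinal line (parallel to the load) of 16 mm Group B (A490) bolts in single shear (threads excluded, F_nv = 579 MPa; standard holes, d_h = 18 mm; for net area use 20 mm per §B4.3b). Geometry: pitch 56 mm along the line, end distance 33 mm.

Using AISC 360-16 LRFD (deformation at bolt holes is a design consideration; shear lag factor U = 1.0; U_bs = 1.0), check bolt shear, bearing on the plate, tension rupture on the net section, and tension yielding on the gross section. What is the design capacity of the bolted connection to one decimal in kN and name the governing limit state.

164.7 kN (net-section rupture governs)

Bolt shear: A_b = π(16)²/4 = 201.06 mm². φR_n = 0.75 × 579 × 201.06 × 3 × 1 = 261.9 kN.
Bearing (8 mm plate, F_u = 450 MPa): end bolts L_c = 33 − 18/2 = 24, R_n = min(1.2×24×8×450, 2.4×16×8×450) = 103.68 kN/bolt; interior L_c = 56 − 18 = 38, R_n = 138.24 kN/bolt. φR_n = 0.75 × (1×103.68 + 2×138.24) = 285.1 kN.
Tension rupture (net): A_n = (81 − 1×20)×8 = 488 mm² (U = 1.0, A_e = A_n). φR_n = 0.75 × 450 × 488 = 164.7 kN.
Tension yield (gross): A_g = 81×8 = 648 mm². φR_n = 0.90 × 345 × 648 = 201.2 kN.
Governing: min(261.9, 285.1, 164.7, 201.2) = 164.7 kN → net-section rupture.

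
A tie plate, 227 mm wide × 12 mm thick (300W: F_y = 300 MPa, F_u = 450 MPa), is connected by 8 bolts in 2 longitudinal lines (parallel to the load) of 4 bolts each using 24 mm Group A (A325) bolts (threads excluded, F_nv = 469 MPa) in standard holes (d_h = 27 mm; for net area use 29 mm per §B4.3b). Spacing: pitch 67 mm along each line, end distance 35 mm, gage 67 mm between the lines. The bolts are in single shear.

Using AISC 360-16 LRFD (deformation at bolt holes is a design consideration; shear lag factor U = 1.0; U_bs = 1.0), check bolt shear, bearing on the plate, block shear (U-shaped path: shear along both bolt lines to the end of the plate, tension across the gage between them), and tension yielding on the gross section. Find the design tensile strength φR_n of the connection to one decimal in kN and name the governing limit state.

Bolt shear: A_b = π(24)²/4 = 452.39 mm². φR_n = 0.75 × 469 × 452.39 × 8 × 1 = 1273.0 kN.
Bearing (12 mm plate, F_u = 450 MPa): end bolts L_c = 35 − 27/2 = 21.5, R_n = min(1.2×21.5×12×450, 2.4×24×12×450) = 139.32 kN/bolt; interior L_c = 67 − 27 = 40, R_n = 259.2 kN/bolt. φR_n = 0.75 × (2×139.32 + 6×259.2) = 1375.4 kN.
Block shear: shear path 2×[35+3×67] = 2×236 mm, A_gv = 5664, A_nv = 2×(236 − 3.5×29)×12 = 3228 mm²; tension across gage: (67 − 1×29)×12 = 456 mm². R_n = min(0.6×450×3228, 0.6×300×5664) + 1.0×450×456 = min(871.56, 1019.5) + 205.2 = 1076.8 kN. φR_n = 0.75 × 1076.8 = 807.6 kN.
Tension yield (gross): A_g = 227×12 = 2724 mm². φR_n = 0.90 × 300 × 2724 = 735.5 kN.
Governing: min(1273.0, 1375.4, 807.6, 735.5) = 735.5 kN → gross-section yield.

735.5 kN (gross-section yield governs)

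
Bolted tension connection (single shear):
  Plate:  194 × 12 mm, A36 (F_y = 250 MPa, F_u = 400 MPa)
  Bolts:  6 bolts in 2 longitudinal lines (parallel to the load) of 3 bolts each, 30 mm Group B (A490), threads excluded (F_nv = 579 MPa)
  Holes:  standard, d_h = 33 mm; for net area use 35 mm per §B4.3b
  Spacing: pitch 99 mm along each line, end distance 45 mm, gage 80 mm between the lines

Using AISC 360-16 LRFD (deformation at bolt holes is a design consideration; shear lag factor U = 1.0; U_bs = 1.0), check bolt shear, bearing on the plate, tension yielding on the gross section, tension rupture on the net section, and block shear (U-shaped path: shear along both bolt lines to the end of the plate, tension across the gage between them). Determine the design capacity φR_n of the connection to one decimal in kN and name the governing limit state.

Bolt shear: A_b = π(30)²/4 = 706.86 mm². φR_n = 0.75 × 579 × 706.86 × 6 × 1 = 1841.7 kN.
Bearing (12 mm plate, F_u = 400 MPa): end bolts L_c = 45 − 33/2 = 28.5, R_n = min(1.2×28.5×12×400, 2.4×30×12×400) = 164.16 kN/bolt; interior L_c = 99 − 33 = 66, R_n = 345.6 kN/bolt. φR_n = 0.75 × (2×164.16 + 4×345.6) = 1283.0 kN.
Tension yield (gross): A_g = 194×12 = 2328 mm². φR_n = 0.90 × 250 × 2328 = 523.8 kN.
Tension rupture (net): A_n = (194 − 2×35)×12 = 1488 mm² (U = 1.0, A_e = A_n). φR_n = 0.75 × 400 × 1488 = 446.4 kN.
Block shear: shear path 2×[45+2×99] = 2×243 mm, A_gv = 5832, A_nv = 2×(243 − 2.5×35)×12 = 3732 mm²; tension across gage: (80 − 1×35)×12 = 540 mm². R_n = min(0.6×400×3732, 0.6×250×5832) + 1.0×400×540 = min(895.68, 874.8) + 216 = 1090.8 kN. φR_n = 0.75 × 1090.8 = 818.1 kN.
Governing: min(1841.7, 1283.0, 523.8, 446.4, 818.1) = 446.4 kN → net-section rupture.

446.4 kN (net-section rupture governs)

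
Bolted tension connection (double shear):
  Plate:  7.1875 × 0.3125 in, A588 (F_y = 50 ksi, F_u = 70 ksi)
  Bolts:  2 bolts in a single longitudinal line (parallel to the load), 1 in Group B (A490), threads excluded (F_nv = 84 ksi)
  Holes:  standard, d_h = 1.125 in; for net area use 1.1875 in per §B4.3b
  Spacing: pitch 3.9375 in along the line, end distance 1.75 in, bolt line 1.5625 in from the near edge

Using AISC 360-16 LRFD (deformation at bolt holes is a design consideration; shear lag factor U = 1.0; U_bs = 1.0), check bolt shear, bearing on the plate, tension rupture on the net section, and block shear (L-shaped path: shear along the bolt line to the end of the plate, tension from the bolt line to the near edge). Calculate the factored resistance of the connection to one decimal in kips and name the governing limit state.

54.3 kips (block shear governs)

Bolt shear: A_b = π(1)²/4 = 0.7854 in². φR_n = 0.75 × 84 × 0.7854 × 2 × 2 = 197.9 kips.
Bearing (0.3125 in plate, F_u = 70 ksi): end bolts L_c = 1.75 − 1.125/2 = 1.1875, R_n = min(1.2×1.1875×0.3125×70, 2.4×1×0.3125×70) = 31.172 kips/bolt; interior L_c = 3.9375 − 1.125 = 2.8125, R_n = 52.5 kips/bolt. φR_n = 0.75 × (1×31.172 + 1×52.5) = 62.8 kips.
Tension rupture (net): A_n = (7.1875 − 1×1.1875)×0.3125 = 1.875 in² (U = 1.0, A_e = A_n). φR_n = 0.75 × 70 × 1.875 = 98.4 kips.
Block shear: shear path 1×[1.75+1×3.9375] = 1×5.6875 in, A_gv = 1.7773, A_nv = 1×(5.6875 − 1.5×1.1875)×0.3125 = 1.2207 in²; tension to near edge: (1.5625 − 0.5×1.1875)×0.3125 = 0.30273 in². R_n = min(0.6×70×1.2207, 0.6×50×1.7773) + 1.0×70×0.30273 = min(51.269, 53.319) + 21.191 = 72.46 kips. φR_n = 0.75 × 72.46 = 54.3 kips.
Governing: min(197.9, 62.8, 98.4, 54.3) = 54.3 kips → block shear.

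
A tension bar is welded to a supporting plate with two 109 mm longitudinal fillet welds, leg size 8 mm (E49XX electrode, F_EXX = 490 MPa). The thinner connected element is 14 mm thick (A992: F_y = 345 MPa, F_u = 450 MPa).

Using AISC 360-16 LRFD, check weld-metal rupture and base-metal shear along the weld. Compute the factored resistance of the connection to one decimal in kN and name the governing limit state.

Weld metal: throat = 0.707×8 = 5.656 mm, L = 2×109 = 218 mm. φR_n = 0.75 × 0.6 × 490 × 5.656 × 218 = 271.9 kN.
Base metal shear (14 mm plate): yield φR_n = 1.0×0.6×345×14×218 = 631.8 kN; rupture φR_n = 0.75×0.6×450×14×218 = 618.0 kN; take 618.0 kN (rupture).
Governing: min(271.9, 618.0) = 271.9 kN → weld metal.

271.9 kN (weld metal governs)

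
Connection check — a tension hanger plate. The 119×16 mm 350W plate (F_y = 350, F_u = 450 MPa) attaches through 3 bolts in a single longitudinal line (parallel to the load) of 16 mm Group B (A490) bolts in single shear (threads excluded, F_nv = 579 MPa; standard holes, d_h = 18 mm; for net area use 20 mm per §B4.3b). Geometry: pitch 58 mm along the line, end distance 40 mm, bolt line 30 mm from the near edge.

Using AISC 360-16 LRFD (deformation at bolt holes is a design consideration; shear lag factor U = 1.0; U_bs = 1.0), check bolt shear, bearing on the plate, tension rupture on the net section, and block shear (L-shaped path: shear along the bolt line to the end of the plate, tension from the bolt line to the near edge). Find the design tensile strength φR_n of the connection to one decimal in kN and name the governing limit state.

261.9 kN (bolt shear governs)

Bolt shear: A_b = π(16)²/4 = 201.06 mm². φR_n = 0.75 × 579 × 201.06 × 3 × 1 = 261.9 kN.
Bearing (16 mm plate, F_u = 450 MPa): end bolts L_c = 40 − 18/2 = 31, R_n = min(1.2×31×16×450, 2.4×16×16×450) = 267.84 kN/bolt; interior L_c = 58 − 18 = 40, R_n = 276.48 kN/bolt. φR_n = 0.75 × (1×267.84 + 2×276.48) = 615.6 kN.
Tension rupture (net): A_n = (119 − 1×20)×16 = 1584 mm² (U = 1.0, A_e = A_n). φR_n = 0.75 × 450 × 1584 = 534.6 kN.
Block shear: shear path 1×[40+2×58] = 1×156 mm, A_gv = 2496, A_nv = 1×(156 − 2.5×20)×16 = 1696 mm²; tension to near edge: (30 − 0.5×20)×16 = 320 mm². R_n = min(0.6×450×1696, 0.6×350×2496) + 1.0×450×320 = min(457.92, 524.16) + 144 = 601.92 kN. φR_n = 0.75 × 601.92 = 451.4 kN.
Governing: min(261.9, 615.6, 534.6, 451.4) = 261.9 kN → bolt shear.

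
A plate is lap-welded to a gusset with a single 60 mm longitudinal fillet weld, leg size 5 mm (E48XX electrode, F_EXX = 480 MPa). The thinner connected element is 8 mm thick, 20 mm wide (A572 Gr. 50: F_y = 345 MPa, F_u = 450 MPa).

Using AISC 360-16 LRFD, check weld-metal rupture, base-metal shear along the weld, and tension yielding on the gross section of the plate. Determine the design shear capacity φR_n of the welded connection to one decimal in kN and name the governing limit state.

45.8 kN (weld metal governs)

Weld metal: throat = 0.707×5 = 3.535 mm, L = 60 mm. φR_n = 0.75 × 0.6 × 480 × 3.535 × 60 = 45.8 kN.
Base metal shear (8 mm plate): yield φR_n = 1.0×0.6×345×8×60 = 99.4 kN; rupture φR_n = 0.75×0.6×450×8×60 = 97.2 kN; take 97.2 kN (rupture).
Tension yield (gross): A_g = 20×8 = 160 mm². φR_n = 0.90 × 345 × 160 = 49.7 kN.
Governing: min(45.8, 97.2, 49.7) = 45.8 kN → weld metal.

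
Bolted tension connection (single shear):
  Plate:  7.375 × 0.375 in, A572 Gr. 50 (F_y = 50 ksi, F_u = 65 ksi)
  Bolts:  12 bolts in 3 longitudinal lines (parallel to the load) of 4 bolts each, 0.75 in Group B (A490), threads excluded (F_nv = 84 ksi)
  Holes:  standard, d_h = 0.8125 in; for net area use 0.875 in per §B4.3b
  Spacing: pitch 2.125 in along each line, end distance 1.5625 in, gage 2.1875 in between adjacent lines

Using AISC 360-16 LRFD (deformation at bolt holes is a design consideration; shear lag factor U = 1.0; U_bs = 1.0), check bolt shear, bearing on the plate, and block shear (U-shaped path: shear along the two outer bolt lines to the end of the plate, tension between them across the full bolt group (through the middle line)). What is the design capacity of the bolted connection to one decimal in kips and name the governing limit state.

154.9 kips (block shear governs)

Bolt shear: A_b = π(0.75)²/4 = 0.44179 in². φR_n = 0.75 × 84 × 0.44179 × 12 × 1 = 334.0 kips.
Bearing (0.375 in plate, F_u = 65 ksi): end bolts L_c = 1.5625 − 0.8125/2 = 1.15625, R_n = min(1.2×1.15625×0.375×65, 2.4×0.75×0.375×65) = 33.82 kips/bolt; interior L_c = 2.125 − 0.8125 = 1.3125, R_n = 38.391 kips/bolt. φR_n = 0.75 × (3×33.82 + 9×38.391) = 335.2 kips.
Block shear: shear path 2×[1.5625+3×2.125] = 2×7.9375 in, A_gv = 5.9531, A_nv = 2×(7.9375 − 3.5×0.875)×0.375 = 3.6563 in²; tension across gage: (4.375 − 2×0.875)×0.375 = 0.98438 in². R_n = min(0.6×65×3.6563, 0.6×50×5.9531) + 1.0×65×0.98438 = min(142.6, 178.59) + 63.985 = 206.59 kips. φR_n = 0.75 × 206.59 = 154.9 kips.
Governing: min(334.0, 335.2, 154.9) = 154.9 kips → block shear.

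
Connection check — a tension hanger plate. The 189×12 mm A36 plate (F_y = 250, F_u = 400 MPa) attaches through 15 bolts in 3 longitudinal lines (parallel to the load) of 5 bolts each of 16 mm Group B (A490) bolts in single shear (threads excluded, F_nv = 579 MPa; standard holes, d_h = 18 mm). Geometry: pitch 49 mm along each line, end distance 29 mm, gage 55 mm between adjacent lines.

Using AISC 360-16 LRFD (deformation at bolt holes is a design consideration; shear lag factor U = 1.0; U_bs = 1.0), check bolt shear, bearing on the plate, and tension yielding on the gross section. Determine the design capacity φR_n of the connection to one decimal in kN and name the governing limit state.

510.3 kN (gross-section yield governs)

Bolt shear: A_b = π(16)²/4 = 201.06 mm². φR_n = 0.75 × 579 × 201.06 × 15 × 1 = 1309.7 kN.
Bearing (12 mm plate, F_u = 400 MPa): end bolts L_c = 29 − 18/2 = 20, R_n = min(1.2×20×12×400, 2.4×16×12×400) = 115.2 kN/bolt; interior L_c = 49 − 18 = 31, R_n = 178.56 kN/bolt. φR_n = 0.75 × (3×115.2 + 12×178.56) = 1866.2 kN.
Tension yield (gross): A_g = 189×12 = 2268 mm². φR_n = 0.90 × 250 × 2268 = 510.3 kN.
Governing: min(1309.7, 1866.2, 510.3) = 510.3 kN → gross-section yield.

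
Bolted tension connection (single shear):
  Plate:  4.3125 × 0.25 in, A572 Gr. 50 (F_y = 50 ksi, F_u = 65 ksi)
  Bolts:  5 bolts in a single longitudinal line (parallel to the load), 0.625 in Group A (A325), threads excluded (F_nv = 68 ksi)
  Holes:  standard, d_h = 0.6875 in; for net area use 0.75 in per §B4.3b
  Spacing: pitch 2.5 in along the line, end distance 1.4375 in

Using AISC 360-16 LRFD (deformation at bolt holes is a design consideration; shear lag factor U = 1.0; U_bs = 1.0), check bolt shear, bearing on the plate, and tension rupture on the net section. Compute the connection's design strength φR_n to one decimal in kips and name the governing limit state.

Bolt shear: A_b = π(0.625)²/4 = 0.3068 in². φR_n = 0.75 × 68 × 0.3068 × 5 × 1 = 78.2 kips.
Bearing (0.25 in plate, F_u = 65 ksi): end bolts L_c = 1.4375 − 0.6875/2 = 1.09375, R_n = min(1.2×1.09375×0.25×65, 2.4×0.625×0.25×65) = 21.328 kips/bolt; interior L_c = 2.5 − 0.6875 = 1.8125, R_n = 24.375 kips/bolt. φR_n = 0.75 × (1×21.328 + 4×24.375) = 89.1 kips.
Tension rupture (net): A_n = (4.3125 − 1×0.75)×0.25 = 0.89063 in² (U = 1.0, A_e = A_n). φR_n = 0.75 × 65 × 0.89063 = 43.4 kips.
Governing: min(78.2, 89.1, 43.4) = 43.4 kips → net-section rupture.

43.4 kips (net-section rupture governs)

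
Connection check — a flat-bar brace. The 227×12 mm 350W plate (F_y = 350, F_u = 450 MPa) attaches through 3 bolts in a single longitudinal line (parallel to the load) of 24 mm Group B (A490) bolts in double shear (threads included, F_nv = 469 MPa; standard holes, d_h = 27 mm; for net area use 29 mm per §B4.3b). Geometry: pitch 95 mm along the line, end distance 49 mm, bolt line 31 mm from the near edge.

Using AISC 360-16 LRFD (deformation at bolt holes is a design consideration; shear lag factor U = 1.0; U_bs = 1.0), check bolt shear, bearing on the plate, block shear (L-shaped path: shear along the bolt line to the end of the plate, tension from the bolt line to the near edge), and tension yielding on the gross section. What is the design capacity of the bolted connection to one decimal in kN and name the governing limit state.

Bolt shear: A_b = π(24)²/4 = 452.39 mm². φR_n = 0.75 × 469 × 452.39 × 3 × 2 = 954.8 kN.
Bearing (12 mm plate, F_u = 450 MPa): end bolts L_c = 49 − 27/2 = 35.5, R_n = min(1.2×35.5×12×450, 2.4×24×12×450) = 230.04 kN/bolt; interior L_c = 95 − 27 = 68, R_n = 311.04 kN/bolt. φR_n = 0.75 × (1×230.04 + 2×311.04) = 639.1 kN.
Block shear: shear path 1×[49+2×95] = 1×239 mm, A_gv = 2868, A_nv = 1×(239 − 2.5×29)×12 = 1998 mm²; tension to near edge: (31 − 0.5×29)×12 = 198 mm². R_n = min(0.6×450×1998, 0.6×350×2868) + 1.0×450×198 = min(539.46, 602.28) + 89.1 = 628.56 kN. φR_n = 0.75 × 628.56 = 471.4 kN.
Tension yield (gross): A_g = 227×12 = 2724 mm². φR_n = 0.90 × 350 × 2724 = 858.1 kN.
Governing: min(954.8, 639.1, 471.4, 858.1) = 471.4 kN → block shear.

471.4 kN (block shear governs)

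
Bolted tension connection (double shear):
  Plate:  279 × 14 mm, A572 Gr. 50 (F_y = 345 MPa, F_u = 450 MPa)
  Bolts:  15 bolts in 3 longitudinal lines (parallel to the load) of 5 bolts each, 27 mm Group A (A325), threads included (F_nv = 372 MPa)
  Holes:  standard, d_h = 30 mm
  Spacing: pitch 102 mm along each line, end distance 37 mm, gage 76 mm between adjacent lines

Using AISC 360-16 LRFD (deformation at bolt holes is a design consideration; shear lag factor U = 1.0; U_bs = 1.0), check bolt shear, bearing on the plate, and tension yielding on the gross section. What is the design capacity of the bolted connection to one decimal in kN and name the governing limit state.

Bolt shear: A_b = π(27)²/4 = 572.56 mm². φR_n = 0.75 × 372 × 572.56 × 15 × 2 = 4792.3 kN.
Bearing (14 mm plate, F_u = 450 MPa): end bolts L_c = 37 − 30/2 = 22, R_n = min(1.2×22×14×450, 2.4×27×14×450) = 166.32 kN/bolt; interior L_c = 102 − 30 = 72, R_n = 408.24 kN/bolt. φR_n = 0.75 × (3×166.32 + 12×408.24) = 4048.4 kN.
Tension yield (gross): A_g = 279×14 = 3906 mm². φR_n = 0.90 × 345 × 3906 = 1212.8 kN.
Governing: min(4792.3, 4048.4, 1212.8) = 1212.8 kN → gross-section yield.

1212.8 kN (gross-section yield governs)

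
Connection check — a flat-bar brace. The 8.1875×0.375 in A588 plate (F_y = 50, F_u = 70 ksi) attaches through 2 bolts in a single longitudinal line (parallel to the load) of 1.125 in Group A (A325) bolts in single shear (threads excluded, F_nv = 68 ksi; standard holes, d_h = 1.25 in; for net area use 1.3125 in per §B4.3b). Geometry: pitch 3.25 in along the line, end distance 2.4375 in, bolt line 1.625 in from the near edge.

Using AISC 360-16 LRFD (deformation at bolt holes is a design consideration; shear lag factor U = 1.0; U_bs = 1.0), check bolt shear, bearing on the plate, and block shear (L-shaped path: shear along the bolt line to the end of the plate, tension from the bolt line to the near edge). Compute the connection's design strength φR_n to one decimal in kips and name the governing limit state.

63.0 kips (block shear governs)

Bolt shear: A_b = π(1.125)²/4 = 0.99402 in². φR_n = 0.75 × 68 × 0.99402 × 2 × 1 = 101.4 kips.
Bearing (0.375 in plate, F_u = 70 ksi): end bolts L_c = 2.4375 − 1.25/2 = 1.8125, R_n = min(1.2×1.8125×0.375×70, 2.4×1.125×0.375×70) = 57.094 kips/bolt; interior L_c = 3.25 − 1.25 = 2, R_n = 63 kips/bolt. φR_n = 0.75 × (1×57.094 + 1×63) = 90.1 kips.
Block shear: shear path 1×[2.4375+1×3.25] = 1×5.6875 in, A_gv = 2.1328, A_nv = 1×(5.6875 − 1.5×1.3125)×0.375 = 1.3945 in²; tension to near edge: (1.625 − 0.5×1.3125)×0.375 = 0.36328 in². R_n = min(0.6×70×1.3945, 0.6×50×2.1328) + 1.0×70×0.36328 = min(58.569, 63.984) + 25.43 = 83.999 kips. φR_n = 0.75 × 83.999 = 63.0 kips.
Governing: min(101.4, 90.1, 63.0) = 63.0 kips → block shear.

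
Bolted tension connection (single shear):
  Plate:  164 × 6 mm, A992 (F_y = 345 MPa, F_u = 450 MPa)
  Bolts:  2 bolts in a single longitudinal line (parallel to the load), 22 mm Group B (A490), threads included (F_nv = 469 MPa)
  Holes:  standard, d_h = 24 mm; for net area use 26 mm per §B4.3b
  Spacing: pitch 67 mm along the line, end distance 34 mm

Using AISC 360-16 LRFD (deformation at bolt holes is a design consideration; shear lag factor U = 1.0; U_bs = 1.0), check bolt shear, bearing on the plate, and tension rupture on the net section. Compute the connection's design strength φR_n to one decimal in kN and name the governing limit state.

Bolt shear: A_b = π(22)²/4 = 380.13 mm². φR_n = 0.75 × 469 × 380.13 × 2 × 1 = 267.4 kN.
Bearing (6 mm plate, F_u = 450 MPa): end bolts L_c = 34 − 24/2 = 22, R_n = min(1.2×22×6×450, 2.4×22×6×450) = 71.28 kN/bolt; interior L_c = 67 − 24 = 43, R_n = 139.32 kN/bolt. φR_n = 0.75 × (1×71.28 + 1×139.32) = 158.0 kN.
Tension rupture (net): A_n = (164 − 1×26)×6 = 828 mm² (U = 1.0, A_e = A_n). φR_n = 0.75 × 450 × 828 = 279.5 kN.
Governing: min(267.4, 158.0, 279.5) = 158.0 kN → bearing.

158.0 kN (bearing governs)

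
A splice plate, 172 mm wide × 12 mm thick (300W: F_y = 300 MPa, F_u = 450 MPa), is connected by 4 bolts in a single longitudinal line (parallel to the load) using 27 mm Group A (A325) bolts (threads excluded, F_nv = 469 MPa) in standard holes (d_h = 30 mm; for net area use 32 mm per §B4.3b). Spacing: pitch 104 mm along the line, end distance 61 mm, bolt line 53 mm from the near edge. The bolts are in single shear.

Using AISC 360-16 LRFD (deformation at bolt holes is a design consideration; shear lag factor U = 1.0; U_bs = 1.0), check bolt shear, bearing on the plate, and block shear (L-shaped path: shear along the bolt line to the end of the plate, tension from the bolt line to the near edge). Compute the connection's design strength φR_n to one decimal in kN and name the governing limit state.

Bolt shear: A_b = π(27)²/4 = 572.56 mm². φR_n = 0.75 × 469 × 572.56 × 4 × 1 = 805.6 kN.
Bearing (12 mm plate, F_u = 450 MPa): end bolts L_c = 61 − 30/2 = 46, R_n = min(1.2×46×12×450, 2.4×27×12×450) = 298.08 kN/bolt; interior L_c = 104 − 30 = 74, R_n = 349.92 kN/bolt. φR_n = 0.75 × (1×298.08 + 3×349.92) = 1010.9 kN.
Block shear: shear path 1×[61+3×104] = 1×373 mm, A_gv = 4476, A_nv = 1×(373 − 3.5×32)×12 = 3132 mm²; tension to near edge: (53 − 0.5×32)×12 = 444 mm². R_n = min(0.6×450×3132, 0.6×300×4476) + 1.0×450×444 = min(845.64, 805.68) + 199.8 = 1005.5 kN. φR_n = 0.75 × 1005.5 = 754.1 kN.
Governing: min(805.6, 1010.9, 754.1) = 754.1 kN → block shear.

754.1 kN (block shear governs)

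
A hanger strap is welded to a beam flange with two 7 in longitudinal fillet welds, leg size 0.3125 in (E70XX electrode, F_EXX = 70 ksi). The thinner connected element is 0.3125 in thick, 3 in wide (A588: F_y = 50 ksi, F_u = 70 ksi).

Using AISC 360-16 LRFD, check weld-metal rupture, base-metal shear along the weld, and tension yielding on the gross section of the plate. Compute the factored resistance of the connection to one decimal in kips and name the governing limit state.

Weld metal: throat = 0.707×0.3125 = 0.22094 in, L = 2×7 = 14 in. φR_n = 0.75 × 0.6 × 70 × 0.22094 × 14 = 97.4 kips.
Base metal shear (0.3125 in plate): yield φR_n = 1.0×0.6×50×0.3125×14 = 131.3 kips; rupture φR_n = 0.75×0.6×70×0.3125×14 = 137.8 kips; take 131.3 kips (yield).
Tension yield (gross): A_g = 3×0.3125 = 0.9375 in². φR_n = 0.90 × 50 × 0.9375 = 42.2 kips.
Governing: min(97.4, 131.3, 42.2) = 42.2 kips → gross-section yield.

42.2 kips (gross-section yield governs)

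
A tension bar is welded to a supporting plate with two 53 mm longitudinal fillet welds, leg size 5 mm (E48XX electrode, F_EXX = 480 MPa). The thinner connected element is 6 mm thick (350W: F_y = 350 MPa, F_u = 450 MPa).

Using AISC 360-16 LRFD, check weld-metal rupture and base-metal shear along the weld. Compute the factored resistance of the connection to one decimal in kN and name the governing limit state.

Weld metal: throat = 0.707×5 = 3.535 mm, L = 2×53 = 106 mm. φR_n = 0.75 × 0.6 × 480 × 3.535 × 106 = 80.9 kN.
Base metal shear (6 mm plate): yield φR_n = 1.0×0.6×350×6×106 = 133.6 kN; rupture φR_n = 0.75×0.6×450×6×106 = 128.8 kN; take 128.8 kN (rupture).
Governing: min(80.9, 128.8) = 80.9 kN → weld metal.

80.9 kN (weld metal governs)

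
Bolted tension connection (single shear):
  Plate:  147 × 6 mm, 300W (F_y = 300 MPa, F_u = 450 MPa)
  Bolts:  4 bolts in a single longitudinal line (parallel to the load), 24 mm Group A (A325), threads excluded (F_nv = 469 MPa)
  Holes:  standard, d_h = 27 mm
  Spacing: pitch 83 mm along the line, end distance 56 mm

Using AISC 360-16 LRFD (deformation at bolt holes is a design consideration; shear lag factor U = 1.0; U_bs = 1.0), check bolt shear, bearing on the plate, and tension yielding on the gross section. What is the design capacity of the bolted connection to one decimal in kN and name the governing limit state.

Bolt shear: A_b = π(24)²/4 = 452.39 mm². φR_n = 0.75 × 469 × 452.39 × 4 × 1 = 636.5 kN.
Bearing (6 mm plate, F_u = 450 MPa): end bolts L_c = 56 − 27/2 = 42.5, R_n = min(1.2×42.5×6×450, 2.4×24×6×450) = 137.7 kN/bolt; interior L_c = 83 − 27 = 56, R_n = 155.52 kN/bolt. φR_n = 0.75 × (1×137.7 + 3×155.52) = 453.2 kN.
Tension yield (gross): A_g = 147×6 = 882 mm². φR_n = 0.90 × 300 × 882 = 238.1 kN.
Governing: min(636.5, 453.2, 238.1) = 238.1 kN → gross-section yield.

238.1 kN (gross-section yield governs)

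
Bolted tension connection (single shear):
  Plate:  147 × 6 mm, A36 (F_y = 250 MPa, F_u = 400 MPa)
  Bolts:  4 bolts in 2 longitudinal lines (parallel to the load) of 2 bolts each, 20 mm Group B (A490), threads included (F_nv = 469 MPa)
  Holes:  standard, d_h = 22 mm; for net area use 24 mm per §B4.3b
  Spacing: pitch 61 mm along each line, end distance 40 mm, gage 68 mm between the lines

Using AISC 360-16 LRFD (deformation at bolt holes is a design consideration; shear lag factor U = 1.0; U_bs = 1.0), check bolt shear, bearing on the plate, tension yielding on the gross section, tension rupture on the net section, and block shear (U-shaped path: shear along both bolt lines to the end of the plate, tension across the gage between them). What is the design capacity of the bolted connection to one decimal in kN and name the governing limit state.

178.2 kN (net-section rupture governs)

Bolt shear: A_b = π(20)²/4 = 314.16 mm². φR_n = 0.75 × 469 × 314.16 × 4 × 1 = 442.0 kN.
Bearing (6 mm plate, F_u = 400 MPa): end bolts L_c = 40 − 22/2 = 29, R_n = min(1.2×29×6×400, 2.4×20×6×400) = 83.52 kN/bolt; interior L_c = 61 − 22 = 39, R_n = 112.32 kN/bolt. φR_n = 0.75 × (2×83.52 + 2×112.32) = 293.8 kN.
Tension yield (gross): A_g = 147×6 = 882 mm². φR_n = 0.90 × 250 × 882 = 198.5 kN.
Tension rupture (net): A_n = (147 − 2×24)×6 = 594 mm² (U = 1.0, A_e = A_n). φR_n = 0.75 × 400 × 594 = 178.2 kN.
Block shear: shear path 2×[40+1×61] = 2×101 mm, A_gv = 1212, A_nv = 2×(101 − 1.5×24)×6 = 780 mm²; tension across gage: (68 − 1×24)×6 = 264 mm². R_n = min(0.6×400×780, 0.6×250×1212) + 1.0×400×264 = min(187.2, 181.8) + 105.6 = 287.4 kN. φR_n = 0.75 × 287.4 = 215.6 kN.
Governing: min(442.0, 293.8, 198.5, 178.2, 215.6) = 178.2 kN → net-section rupture.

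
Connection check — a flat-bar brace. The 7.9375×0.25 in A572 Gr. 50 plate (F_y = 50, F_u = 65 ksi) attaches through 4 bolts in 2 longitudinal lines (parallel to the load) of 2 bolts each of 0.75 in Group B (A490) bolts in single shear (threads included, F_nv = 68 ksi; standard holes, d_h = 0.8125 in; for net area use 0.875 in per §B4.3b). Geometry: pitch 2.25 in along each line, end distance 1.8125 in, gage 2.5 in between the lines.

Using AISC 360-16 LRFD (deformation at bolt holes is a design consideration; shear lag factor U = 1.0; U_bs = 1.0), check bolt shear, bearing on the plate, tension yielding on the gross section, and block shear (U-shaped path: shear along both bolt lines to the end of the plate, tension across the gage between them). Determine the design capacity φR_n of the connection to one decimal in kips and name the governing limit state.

60.0 kips (block shear governs)

Bolt shear: A_b = π(0.75)²/4 = 0.44179 in². φR_n = 0.75 × 68 × 0.44179 × 4 × 1 = 90.1 kips.
Bearing (0.25 in plate, F_u = 65 ksi): end bolts L_c = 1.8125 − 0.8125/2 = 1.40625, R_n = min(1.2×1.40625×0.25×65, 2.4×0.75×0.25×65) = 27.422 kips/bolt; interior L_c = 2.25 − 0.8125 = 1.4375, R_n = 28.031 kips/bolt. φR_n = 0.75 × (2×27.422 + 2×28.031) = 83.2 kips.
Tension yield (gross): A_g = 7.9375×0.25 = 1.9844 in². φR_n = 0.90 × 50 × 1.9844 = 89.3 kips.
Block shear: shear path 2×[1.8125+1×2.25] = 2×4.0625 in, A_gv = 2.0313, A_nv = 2×(4.0625 − 1.5×0.875)×0.25 = 1.375 in²; tension across gage: (2.5 − 1×0.875)×0.25 = 0.40625 in². R_n = min(0.6×65×1.375, 0.6×50×2.0313) + 1.0×65×0.40625 = min(53.625, 60.939) + 26.406 = 80.031 kips. φR_n = 0.75 × 80.031 = 60.0 kips.
Governing: min(90.1, 83.2, 89.3, 60.0) = 60.0 kips → block shear.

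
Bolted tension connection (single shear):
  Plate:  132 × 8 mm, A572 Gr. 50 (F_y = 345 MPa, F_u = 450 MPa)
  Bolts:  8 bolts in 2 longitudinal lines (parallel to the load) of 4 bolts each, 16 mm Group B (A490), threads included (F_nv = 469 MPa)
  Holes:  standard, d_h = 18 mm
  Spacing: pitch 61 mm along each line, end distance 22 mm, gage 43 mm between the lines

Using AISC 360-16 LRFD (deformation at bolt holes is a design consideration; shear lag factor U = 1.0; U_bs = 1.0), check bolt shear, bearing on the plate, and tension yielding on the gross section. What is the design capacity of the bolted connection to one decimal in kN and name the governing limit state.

Bolt shear: A_b = π(16)²/4 = 201.06 mm². φR_n = 0.75 × 469 × 201.06 × 8 × 1 = 565.8 kN.
Bearing (8 mm plate, F_u = 450 MPa): end bolts L_c = 22 − 18/2 = 13, R_n = min(1.2×13×8×450, 2.4×16×8×450) = 56.16 kN/bolt; interior L_c = 61 − 18 = 43, R_n = 138.24 kN/bolt. φR_n = 0.75 × (2×56.16 + 6×138.24) = 706.3 kN.
Tension yield (gross): A_g = 132×8 = 1056 mm². φR_n = 0.90 × 345 × 1056 = 327.9 kN.
Governing: min(565.8, 706.3, 327.9) = 327.9 kN → gross-section yield.

327.9 kN (gross-section yield governs)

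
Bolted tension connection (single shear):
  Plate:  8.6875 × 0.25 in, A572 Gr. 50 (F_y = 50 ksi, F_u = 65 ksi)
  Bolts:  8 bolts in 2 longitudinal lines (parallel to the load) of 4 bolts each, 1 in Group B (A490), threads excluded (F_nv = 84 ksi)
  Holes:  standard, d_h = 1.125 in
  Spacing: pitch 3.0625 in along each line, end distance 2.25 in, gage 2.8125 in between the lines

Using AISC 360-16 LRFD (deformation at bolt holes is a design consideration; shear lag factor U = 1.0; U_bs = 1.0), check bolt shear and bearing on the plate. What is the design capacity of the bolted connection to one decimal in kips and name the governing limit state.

Bolt shear: A_b = π(1)²/4 = 0.7854 in². φR_n = 0.75 × 84 × 0.7854 × 8 × 1 = 395.8 kips.
Bearing (0.25 in plate, F_u = 65 ksi): end bolts L_c = 2.25 − 1.125/2 = 1.6875, R_n = min(1.2×1.6875×0.25×65, 2.4×1×0.25×65) = 32.906 kips/bolt; interior L_c = 3.0625 − 1.125 = 1.9375, R_n = 37.781 kips/bolt. φR_n = 0.75 × (2×32.906 + 6×37.781) = 219.4 kips.
Governing: min(395.8, 219.4) = 219.4 kips → bearing.

219.4 kips (bearing governs)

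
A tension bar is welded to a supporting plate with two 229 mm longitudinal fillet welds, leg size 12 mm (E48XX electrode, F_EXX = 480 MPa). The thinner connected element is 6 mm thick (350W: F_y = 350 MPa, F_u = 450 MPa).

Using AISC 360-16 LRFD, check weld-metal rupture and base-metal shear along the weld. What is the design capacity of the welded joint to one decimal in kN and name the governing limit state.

Weld metal: throat = 0.707×12 = 8.484 mm, L = 2×229 = 458 mm. φR_n = 0.75 × 0.6 × 480 × 8.484 × 458 = 839.3 kN.
Base metal shear (6 mm plate): yield φR_n = 1.0×0.6×350×6×458 = 577.1 kN; rupture φR_n = 0.75×0.6×450×6×458 = 556.5 kN; take 556.5 kN (rupture).
Governing: min(839.3, 556.5) = 556.5 kN → base-metal shear.

556.5 kN (base-metal shear governs)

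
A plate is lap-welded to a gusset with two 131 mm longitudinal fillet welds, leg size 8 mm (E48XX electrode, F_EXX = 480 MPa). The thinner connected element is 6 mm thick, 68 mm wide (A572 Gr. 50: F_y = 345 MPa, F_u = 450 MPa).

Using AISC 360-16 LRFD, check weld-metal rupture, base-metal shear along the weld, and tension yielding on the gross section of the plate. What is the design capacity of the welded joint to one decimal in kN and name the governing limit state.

126.7 kN (gross-section yield governs)

Weld metal: throat = 0.707×8 = 5.656 mm, L = 2×131 = 262 mm. φR_n = 0.75 × 0.6 × 480 × 5.656 × 262 = 320.1 kN.
Base metal shear (6 mm plate): yield φR_n = 1.0×0.6×345×6×262 = 325.4 kN; rupture φR_n = 0.75×0.6×450×6×262 = 318.3 kN; take 318.3 kN (rupture).
Tension yield (gross): A_g = 68×6 = 408 mm². φR_n = 0.90 × 345 × 408 = 126.7 kN.
Governing: min(320.1, 318.3, 126.7) = 126.7 kN → gross-section yield.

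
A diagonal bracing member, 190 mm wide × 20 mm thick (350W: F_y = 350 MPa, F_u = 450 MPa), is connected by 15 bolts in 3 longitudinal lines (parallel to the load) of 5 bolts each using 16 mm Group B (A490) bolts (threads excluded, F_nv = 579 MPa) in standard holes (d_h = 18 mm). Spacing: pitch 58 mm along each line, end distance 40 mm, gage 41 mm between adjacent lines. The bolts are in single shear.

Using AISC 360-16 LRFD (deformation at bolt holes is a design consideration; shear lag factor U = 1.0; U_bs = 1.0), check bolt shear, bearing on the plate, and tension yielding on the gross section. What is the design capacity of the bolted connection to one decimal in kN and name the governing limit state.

Bolt shear: A_b = π(16)²/4 = 201.06 mm². φR_n = 0.75 × 579 × 201.06 × 15 × 1 = 1309.7 kN.
Bearing (20 mm plate, F_u = 450 MPa): end bolts L_c = 40 − 18/2 = 31, R_n = min(1.2×31×20×450, 2.4×16×20×450) = 334.8 kN/bolt; interior L_c = 58 − 18 = 40, R_n = 345.6 kN/bolt. φR_n = 0.75 × (3×334.8 + 12×345.6) = 3863.7 kN.
Tension yield (gross): A_g = 190×20 = 3800 mm². φR_n = 0.90 × 350 × 3800 = 1197.0 kN.
Governing: min(1309.7, 3863.7, 1197.0) = 1197.0 kN → gross-section yield.

1197.0 kN (gross-section yield governs)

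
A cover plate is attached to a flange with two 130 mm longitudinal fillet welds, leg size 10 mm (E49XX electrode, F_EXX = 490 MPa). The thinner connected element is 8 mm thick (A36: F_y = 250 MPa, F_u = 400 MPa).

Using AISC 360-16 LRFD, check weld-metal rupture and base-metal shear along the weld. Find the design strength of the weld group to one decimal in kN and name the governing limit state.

312.0 kN (base-metal shear governs)

Weld metal: throat = 0.707×10 = 7.07 mm, L = 2×130 = 260 mm. φR_n = 0.75 × 0.6 × 490 × 7.07 × 260 = 405.3 kN.
Base metal shear (8 mm plate): yield φR_n = 1.0×0.6×250×8×260 = 312.0 kN; rupture φR_n = 0.75×0.6×400×8×260 = 374.4 kN; take 312.0 kN (yield).
Governing: min(405.3, 312.0) = 312.0 kN → base-metal shear.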